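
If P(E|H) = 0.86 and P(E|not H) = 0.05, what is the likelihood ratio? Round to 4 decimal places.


Likelihood ratio = P(E|H) / P(E|not H)
= 0.86 / 0.05
= 17.2

17.2


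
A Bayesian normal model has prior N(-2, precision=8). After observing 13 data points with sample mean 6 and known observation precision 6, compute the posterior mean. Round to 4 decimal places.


Posterior mean = (prior_precision * prior_mean + n * data_precision * data_mean) / (prior_precision + n * data_precision)
Numerator = 8*-2 + 13*6*6 = 452
Denominator = 8 + 13*6 = 86
Posterior mean = 5.2558

5.2558


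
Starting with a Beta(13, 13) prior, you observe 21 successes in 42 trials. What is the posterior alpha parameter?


For a Beta-Binomial conjugate model:
Posterior alpha = prior alpha + number of successes
= 13 + 21 = 34

34


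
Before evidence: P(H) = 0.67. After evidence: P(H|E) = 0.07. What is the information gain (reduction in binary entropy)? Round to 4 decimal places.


Prior entropy = 0.9149
Posterior entropy = 0.3659
Information gain = 0.9149 - 0.3659 = 0.549

0.549


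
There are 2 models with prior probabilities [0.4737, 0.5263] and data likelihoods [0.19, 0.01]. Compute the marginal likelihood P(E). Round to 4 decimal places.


P(E) = sum over models of P(M_i) * P(E|M_i)
= 0.4737*0.19 + 0.5263*0.01
= 0.0953

0.0953


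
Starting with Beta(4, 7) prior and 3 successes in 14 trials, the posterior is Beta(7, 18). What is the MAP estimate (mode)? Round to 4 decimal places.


The mode of Beta(a, b) when a > 1 and b > 1 is (a-1)/(a+b-2)
= (7 - 1) / (7 + 18 - 2)
= 6 / 23
= 0.2609

0.2609


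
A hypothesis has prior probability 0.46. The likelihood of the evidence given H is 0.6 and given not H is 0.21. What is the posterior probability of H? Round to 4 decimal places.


Using Bayes' theorem:
P(E) = 0.46 * 0.6 + 0.54 * 0.21
P(E) = 0.3894
P(H|E) = (0.46 * 0.6) / 0.3894 = 0.7088

0.7088


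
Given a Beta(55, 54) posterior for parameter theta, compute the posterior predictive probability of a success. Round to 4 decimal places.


For a Beta-Bernoulli model, the predictive probability is the mean:
P(success) = 55/(55+54) = 55/109 = 0.5046

0.5046


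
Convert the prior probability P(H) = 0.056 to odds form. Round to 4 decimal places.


P(not H) = 1 - 0.056 = 0.944
Odds = 0.056 / 0.944 = 0.0593

0.0593


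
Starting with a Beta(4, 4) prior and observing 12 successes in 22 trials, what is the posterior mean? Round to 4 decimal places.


Posterior parameters: alpha = 4 + 12 = 16
beta = 4 + 10 = 14
Posterior mean = alpha / (alpha + beta) = 16 / 30
= 0.5333

0.5333


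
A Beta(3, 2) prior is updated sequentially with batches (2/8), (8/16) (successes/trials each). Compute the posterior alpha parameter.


Sequential conjugate updating is equivalent to a single batch update.
Total successes across all batches = 10
alpha_posterior = alpha_prior + total_successes = 3 + 10
= 13

13


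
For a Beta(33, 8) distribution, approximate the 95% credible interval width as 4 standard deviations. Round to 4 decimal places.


Variance of Beta(a,b) = ab / ((a+b)^2 * (a+b+1))
= 33*8 / ((41)^2 * 42)
= 0.0037
SD = sqrt(0.0037) = 0.0611
Width = 4 * SD = 0.2446

0.2446


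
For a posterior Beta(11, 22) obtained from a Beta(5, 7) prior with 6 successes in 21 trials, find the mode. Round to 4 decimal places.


Mode = (alpha - 1) / (alpha + beta - 2)
= 10 / 31
= 0.3226

0.3226


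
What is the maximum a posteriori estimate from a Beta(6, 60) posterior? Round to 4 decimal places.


The MAP estimate equals the mode of the distribution.
Mode of Beta(a,b) = (a-1)/(a+b-2)
= 5/64
= 0.0781

0.0781


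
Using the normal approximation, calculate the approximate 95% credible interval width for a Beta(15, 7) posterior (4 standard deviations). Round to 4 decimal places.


Var(Beta) = 15*7/(22^2 * 23) = 0.0094
SD = 0.0971
Width ~ 4*SD = 0.3885

0.3885


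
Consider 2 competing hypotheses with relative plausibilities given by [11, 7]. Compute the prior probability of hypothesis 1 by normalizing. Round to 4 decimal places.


Sum of weights = 11 + 7 = 18
Normalized prior for H1 = 11 / 18
= 0.6111

0.6111


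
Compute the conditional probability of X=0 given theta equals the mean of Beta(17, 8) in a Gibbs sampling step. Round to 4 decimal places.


Mean of Beta(17, 8) = 0.68
P(X=0 | theta=0.68) = 0.32

0.32


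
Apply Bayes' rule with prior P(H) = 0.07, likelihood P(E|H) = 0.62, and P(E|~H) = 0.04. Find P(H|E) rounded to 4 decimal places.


Step 1: Compute marginal P(E) = P(E|H)P(H) + P(E|~H)P(~H)
= 0.62*0.07 + 0.04*0.93 = 0.0806
Step 2: P(H|E) = P(E|H)P(H)/P(E) = 0.0434/0.0806
= 0.5385

0.5385


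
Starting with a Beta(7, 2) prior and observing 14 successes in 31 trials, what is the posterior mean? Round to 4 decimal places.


Posterior parameters: alpha = 7 + 14 = 21
beta = 2 + 17 = 19
Posterior mean = alpha / (alpha + beta) = 21 / 40
= 0.525

0.525


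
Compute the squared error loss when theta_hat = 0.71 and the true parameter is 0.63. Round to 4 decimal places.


L = (theta_hat - theta_true)^2
= (0.71 - 0.63)^2
= 0.08^2 = 0.0064

0.0064


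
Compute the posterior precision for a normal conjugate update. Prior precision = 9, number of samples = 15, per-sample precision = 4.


tau_post = tau_0 + n * tau
= 9 + 15 * 4 = 69

69


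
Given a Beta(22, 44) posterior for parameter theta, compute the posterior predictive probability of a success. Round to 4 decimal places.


For a Beta-Bernoulli model, the predictive probability is the mean:
P(success) = 22/(22+44) = 22/66 = 0.3333

0.3333


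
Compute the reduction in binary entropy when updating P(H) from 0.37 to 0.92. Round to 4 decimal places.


H_before = -p*log2(p) - (1-p)*log2(1-p) for p=0.37: 0.9507
H_after for p=0.92: 0.4022
Reduction = 0.9507 - 0.4022 = 0.5485

0.5485


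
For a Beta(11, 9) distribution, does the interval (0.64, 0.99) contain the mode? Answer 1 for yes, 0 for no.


Mode of Beta(a,b) = (a-1)/(a+b-2)
= (11-1)/(11+9-2) = 0.5556
Check: 0.64 <= 0.5556 <= 0.99?
Result: 0

0


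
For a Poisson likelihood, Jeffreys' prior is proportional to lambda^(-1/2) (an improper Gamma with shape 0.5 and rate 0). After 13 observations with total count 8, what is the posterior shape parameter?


Jeffreys' prior for Poisson is proportional to lambda^(-1/2).
Posterior is Gamma(0.5 + S, 0 + n) = Gamma(0.5 + 8, 13).
Posterior shape = 0.5 + S = 0.5 + 8 = 8.5

8.5


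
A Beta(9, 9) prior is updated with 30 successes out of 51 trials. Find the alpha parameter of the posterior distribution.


In the Beta-Binomial conjugate update:
alpha_post = alpha_prior + successes
= 9 + 30
= 39

39


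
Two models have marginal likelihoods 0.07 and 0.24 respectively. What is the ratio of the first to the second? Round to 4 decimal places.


Evidence ratio = 0.07 / 0.24
= 0.2917

0.2917


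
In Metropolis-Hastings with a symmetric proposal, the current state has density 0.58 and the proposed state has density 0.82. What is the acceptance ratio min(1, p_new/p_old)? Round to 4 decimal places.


Ratio = p_new / p_old = 0.82 / 0.58 = 1.4138
Acceptance = min(1, 1.4138) = 1.0

1.0


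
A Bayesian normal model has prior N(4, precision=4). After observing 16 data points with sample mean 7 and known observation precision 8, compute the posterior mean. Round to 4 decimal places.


Posterior mean = (prior_precision * prior_mean + n * data_precision * data_mean) / (prior_precision + n * data_precision)
Numerator = 4*4 + 16*8*7 = 912
Denominator = 4 + 16*8 = 132
Posterior mean = 6.9091

6.9091


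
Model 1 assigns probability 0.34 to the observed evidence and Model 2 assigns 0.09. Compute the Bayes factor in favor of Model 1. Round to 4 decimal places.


BF = P(data|M1) / P(data|M2)
= 0.34 / 0.09 = 3.7778

3.7778


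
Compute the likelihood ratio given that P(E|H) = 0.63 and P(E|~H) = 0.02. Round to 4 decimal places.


LR = P(E|H) / P(E|~H)
= 0.63 / 0.02 = 31.5

31.5


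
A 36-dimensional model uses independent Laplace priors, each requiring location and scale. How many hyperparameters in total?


Per parameter: 2 (location and scale).
Total = 36 * 2 = 72

72


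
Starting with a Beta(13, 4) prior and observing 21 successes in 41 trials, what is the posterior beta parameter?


Posterior beta = prior beta + failures
Failures = 41 - 21 = 20
beta_post = 4 + 20 = 24

24


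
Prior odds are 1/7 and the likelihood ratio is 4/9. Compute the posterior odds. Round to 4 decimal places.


Posterior odds = prior odds * likelihood ratio
= (1/7) * (4/9)
= 4 / 63
= 0.0635

0.0635


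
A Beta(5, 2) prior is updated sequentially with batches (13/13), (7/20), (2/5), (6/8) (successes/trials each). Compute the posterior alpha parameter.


Sequential conjugate updating is equivalent to a single batch update.
Total successes across all batches = 28
alpha_posterior = alpha_prior + total_successes = 5 + 28
= 33

33


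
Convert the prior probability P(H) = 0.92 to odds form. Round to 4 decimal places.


P(not H) = 1 - 0.92 = 0.08
Odds = 0.92 / 0.08 = 11.5

11.5


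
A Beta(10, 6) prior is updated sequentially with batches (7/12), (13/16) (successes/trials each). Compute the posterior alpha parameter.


Sequential conjugate updating is equivalent to a single batch update.
Total successes across all batches = 20
alpha_posterior = alpha_prior + total_successes = 10 + 20
= 30

30


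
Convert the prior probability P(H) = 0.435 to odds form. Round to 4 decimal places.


P(not H) = 1 - 0.435 = 0.565
Odds = 0.435 / 0.565 = 0.7699

0.7699


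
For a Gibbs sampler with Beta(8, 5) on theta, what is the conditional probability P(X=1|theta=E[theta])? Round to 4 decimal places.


E[theta] = 8/(8+5) = 0.6154
P(X=1|theta) = theta = 0.6154

0.6154


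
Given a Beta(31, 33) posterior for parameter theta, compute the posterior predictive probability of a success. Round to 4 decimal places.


For a Beta-Bernoulli model, the predictive probability is the mean:
P(success) = 31/(31+33) = 31/64 = 0.4844

0.4844


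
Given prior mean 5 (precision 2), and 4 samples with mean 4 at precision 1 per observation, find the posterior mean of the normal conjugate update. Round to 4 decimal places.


The posterior mean is a precision-weighted average of prior and data.
Post. prec. = 2 + 4 = 6
Post. mean = (10 + 16)/6 = 26/6 = 4.3333

4.3333


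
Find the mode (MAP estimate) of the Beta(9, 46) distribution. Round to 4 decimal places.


For Beta(a,b) with a,b > 1:
Mode = (a-1)/(a+b-2) = (9-1)/(55-2)
= 8/53 = 0.1509

0.1509


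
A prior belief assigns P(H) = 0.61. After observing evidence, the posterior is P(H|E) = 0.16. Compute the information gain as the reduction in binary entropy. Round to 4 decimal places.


H(prior) = -0.61*log2(0.61) - 0.39*log2(0.39)
= 0.9648
H(post) = -0.16*log2(0.16) - 0.84*log2(0.84)
= 0.6343
IG = 0.9648 - 0.6343 = 0.3305

0.3305


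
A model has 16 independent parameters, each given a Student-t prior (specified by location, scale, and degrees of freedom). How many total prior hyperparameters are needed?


Each Student-t prior needs 3 hyperparameters (location, scale, and degrees of freedom).
Total = 3 * 16 = 48

48


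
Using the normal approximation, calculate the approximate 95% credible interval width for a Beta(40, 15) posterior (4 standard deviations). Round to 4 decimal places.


Var(Beta) = 40*15/(55^2 * 56) = 0.0035
SD = 0.0595
Width ~ 4*SD = 0.2381

0.2381


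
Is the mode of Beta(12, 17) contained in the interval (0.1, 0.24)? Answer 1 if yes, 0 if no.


Mode = (a-1)/(a+b-2) = 11/27 = 0.4074
Interval: (0.1, 0.24)
Contains mode? 0

0


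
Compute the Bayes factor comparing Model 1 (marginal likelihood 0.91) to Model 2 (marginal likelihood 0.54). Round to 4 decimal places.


BF12 = marginal likelihood of M1 / marginal likelihood of M2
= 0.91/0.54
= 1.6852

1.6852


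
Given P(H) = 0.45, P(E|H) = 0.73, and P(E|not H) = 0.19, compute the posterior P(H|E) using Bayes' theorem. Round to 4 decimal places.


By Bayes' theorem: P(H|E) = P(E|H)*P(H) / P(E)
P(E) = P(E|H)*P(H) + P(E|not H)*P(not H)
P(E) = 0.73*0.45 + 0.19*0.55 = 0.433
P(H|E) = 0.73*0.45 / 0.433 = 0.7587

0.7587


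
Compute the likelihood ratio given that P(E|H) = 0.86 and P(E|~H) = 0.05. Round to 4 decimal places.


LR = P(E|H) / P(E|~H)
= 0.86 / 0.05 = 17.2

17.2


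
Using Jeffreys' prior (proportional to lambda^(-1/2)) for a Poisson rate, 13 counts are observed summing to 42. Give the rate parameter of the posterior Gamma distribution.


Conjugate update: Gamma(prior_shape + S, prior_rate + n).
Prior shape = 0.5, prior rate = 0.
Posterior rate = 0 + n = 13

13.0


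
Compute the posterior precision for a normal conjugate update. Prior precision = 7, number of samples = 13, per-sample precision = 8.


tau_post = tau_0 + n * tau
= 7 + 13 * 8 = 111

111


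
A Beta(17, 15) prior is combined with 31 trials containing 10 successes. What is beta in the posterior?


In conjugate updating:
beta_posterior = beta_prior + (n - k)
= 15 + (31 - 10)
= 15 + 21 = 36

36


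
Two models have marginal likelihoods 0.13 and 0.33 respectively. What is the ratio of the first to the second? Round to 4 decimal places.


Evidence ratio = 0.13 / 0.33
= 0.3939

0.3939


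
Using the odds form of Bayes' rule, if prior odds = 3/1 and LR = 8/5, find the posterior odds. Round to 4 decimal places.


Bayes' rule in odds form: posterior odds = prior odds * LR
= (3 * 8) / (1 * 5)
= 24/5 = 4.8

4.8


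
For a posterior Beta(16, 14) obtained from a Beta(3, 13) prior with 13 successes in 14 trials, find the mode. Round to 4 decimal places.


Mode = (alpha - 1) / (alpha + beta - 2)
= 15 / 28
= 0.5357

0.5357


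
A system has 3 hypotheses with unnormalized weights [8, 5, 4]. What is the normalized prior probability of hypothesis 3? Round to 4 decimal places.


The normalized prior is the weight divided by the total.
Total weight = 17
P(H3) = 4 / 17 = 0.2353

0.2353


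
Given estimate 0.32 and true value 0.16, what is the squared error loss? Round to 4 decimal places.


Squared error = (estimate - true)^2
Difference = 0.16
Loss = 0.16^2 = 0.0256

0.0256


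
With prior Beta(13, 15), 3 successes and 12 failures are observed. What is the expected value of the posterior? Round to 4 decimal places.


Posterior = Beta(16, 27)
E[theta] = alpha/(alpha+beta)
= 16/43 = 0.3721

0.3721


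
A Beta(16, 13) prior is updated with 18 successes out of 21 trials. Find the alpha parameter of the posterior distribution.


In the Beta-Binomial conjugate update:
alpha_post = alpha_prior + successes
= 16 + 18
= 34

34


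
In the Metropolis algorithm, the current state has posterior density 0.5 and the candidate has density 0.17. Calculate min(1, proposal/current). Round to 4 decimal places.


Ratio = 0.17/0.5 = 0.34
Acceptance probability = min(1, 0.34)
= 0.34

0.34


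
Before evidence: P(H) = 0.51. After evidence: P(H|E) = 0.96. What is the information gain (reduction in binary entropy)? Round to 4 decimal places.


Prior entropy = 0.9997
Posterior entropy = 0.2423
Information gain = 0.9997 - 0.2423 = 0.7574

0.7574


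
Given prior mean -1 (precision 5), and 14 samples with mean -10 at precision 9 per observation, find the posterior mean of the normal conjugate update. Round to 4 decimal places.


The posterior mean is a precision-weighted average of prior and data.
Post. prec. = 5 + 126 = 131
Post. mean = (-5 + -1260)/131 = -1265/131 = -9.6565

-9.6565


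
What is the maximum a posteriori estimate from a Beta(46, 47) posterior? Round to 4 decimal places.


The MAP estimate equals the mode of the distribution.
Mode of Beta(a,b) = (a-1)/(a+b-2)
= 45/91
= 0.4945

0.4945


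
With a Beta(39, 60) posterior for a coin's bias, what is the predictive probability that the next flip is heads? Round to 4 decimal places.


The predictive probability equals the posterior mean.
P(next = heads) = alpha / (alpha + beta)
= 39 / 99 = 0.3939

0.3939


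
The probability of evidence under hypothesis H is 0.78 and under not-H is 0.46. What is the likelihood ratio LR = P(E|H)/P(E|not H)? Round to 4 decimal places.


LR = 0.78 / 0.46
= 1.6957

1.6957


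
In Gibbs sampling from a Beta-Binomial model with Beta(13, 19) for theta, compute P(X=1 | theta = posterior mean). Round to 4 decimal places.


Posterior mean = alpha/(alpha+beta) = 13/32 = 0.4062
P(X=1|theta=mean) = theta = 0.4062

0.4062


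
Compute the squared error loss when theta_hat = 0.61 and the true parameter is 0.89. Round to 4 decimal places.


L = (theta_hat - theta_true)^2
= (0.61 - 0.89)^2
= -0.28^2 = 0.0784

0.0784


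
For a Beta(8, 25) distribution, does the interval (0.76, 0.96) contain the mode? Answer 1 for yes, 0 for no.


Mode of Beta(a,b) = (a-1)/(a+b-2)
= (8-1)/(8+25-2) = 0.2258
Check: 0.76 <= 0.2258 <= 0.96?
Result: 0

0


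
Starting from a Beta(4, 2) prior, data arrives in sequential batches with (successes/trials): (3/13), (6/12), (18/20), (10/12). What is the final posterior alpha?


In sequential Bayesian updating, we sum all successes.
Total successes = 37
Final alpha = 4 + 37 = 41

41


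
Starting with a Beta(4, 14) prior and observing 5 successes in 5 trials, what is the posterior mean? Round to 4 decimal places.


Posterior parameters: alpha = 4 + 5 = 9
beta = 14 + 0 = 14
Posterior mean = alpha / (alpha + beta) = 9 / 23
= 0.3913

0.3913


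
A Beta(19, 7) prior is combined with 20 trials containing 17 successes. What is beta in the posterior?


In conjugate updating:
beta_posterior = beta_prior + (n - k)
= 7 + (20 - 17)
= 7 + 3 = 10

10


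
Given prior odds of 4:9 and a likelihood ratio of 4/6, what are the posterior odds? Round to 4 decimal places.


Posterior odds = prior odds * LR
Prior odds = 4/9 = 0.4444
LR = 4/6 = 0.6667
Posterior odds = 0.4444 * 0.6667 = 0.2963

0.2963


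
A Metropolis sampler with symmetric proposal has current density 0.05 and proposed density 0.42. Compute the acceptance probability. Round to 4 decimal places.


For symmetric proposals, acceptance = min(1, pi(x*)/pi(x))
= min(1, 0.42/0.05)
= min(1, 8.4) = 1.0

1.0


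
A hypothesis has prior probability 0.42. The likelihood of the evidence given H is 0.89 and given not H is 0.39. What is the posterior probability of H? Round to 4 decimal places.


Using Bayes' theorem:
P(E) = 0.42 * 0.89 + 0.58 * 0.39
P(E) = 0.6
P(H|E) = (0.42 * 0.89) / 0.6 = 0.623

0.623


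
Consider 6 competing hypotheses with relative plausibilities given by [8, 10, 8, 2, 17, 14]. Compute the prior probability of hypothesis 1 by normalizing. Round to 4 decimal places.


Sum of weights = 8 + 10 + 8 + 2 + 17 + 14 = 59
Normalized prior for H1 = 8 / 59
= 0.1356

0.1356


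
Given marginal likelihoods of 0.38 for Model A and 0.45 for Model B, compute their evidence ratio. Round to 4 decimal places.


Ratio = ML(A) / ML(B) = 0.38/0.45
= 0.8444

0.8444


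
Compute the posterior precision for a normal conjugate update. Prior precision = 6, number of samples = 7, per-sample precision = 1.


tau_post = tau_0 + n * tau
= 6 + 7 * 1 = 13

13


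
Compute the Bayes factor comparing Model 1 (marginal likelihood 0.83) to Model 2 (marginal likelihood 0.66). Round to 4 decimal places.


BF12 = marginal likelihood of M1 / marginal likelihood of M2
= 0.83/0.66
= 1.2576

1.2576


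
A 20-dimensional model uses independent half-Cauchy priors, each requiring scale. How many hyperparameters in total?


Per parameter: 1 (scale).
Total = 20 * 1 = 20

20


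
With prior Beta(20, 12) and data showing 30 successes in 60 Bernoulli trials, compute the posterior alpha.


Conjugate update: alpha_posterior = alpha_prior + k
= 20 + 30 = 50

50


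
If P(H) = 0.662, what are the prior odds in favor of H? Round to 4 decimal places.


Prior odds = P(H) / (1 - P(H))
= 0.662 / 0.338
= 1.9586

1.9586


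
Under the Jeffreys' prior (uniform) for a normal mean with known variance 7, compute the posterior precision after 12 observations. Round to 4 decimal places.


Prior precision = 0 (flat prior).
Post. prec. = 0 + n/var = 12/7 = 1.7143

1.7143


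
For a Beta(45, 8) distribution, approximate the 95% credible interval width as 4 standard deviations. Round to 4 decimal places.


Variance of Beta(a,b) = ab / ((a+b)^2 * (a+b+1))
= 45*8 / ((53)^2 * 54)
= 0.0024
SD = sqrt(0.0024) = 0.0487
Width = 4 * SD = 0.1949

0.1949


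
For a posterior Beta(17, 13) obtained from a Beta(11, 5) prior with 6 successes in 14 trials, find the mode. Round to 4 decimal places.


Mode = (alpha - 1) / (alpha + beta - 2)
= 16 / 28
= 0.5714

0.5714


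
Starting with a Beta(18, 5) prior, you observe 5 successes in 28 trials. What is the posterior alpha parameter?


For a Beta-Binomial conjugate model:
Posterior alpha = prior alpha + number of successes
= 18 + 5 = 23

23


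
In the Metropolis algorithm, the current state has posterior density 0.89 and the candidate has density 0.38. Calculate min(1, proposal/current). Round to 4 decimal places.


Ratio = 0.38/0.89 = 0.427
Acceptance probability = min(1, 0.427)
= 0.427

0.427


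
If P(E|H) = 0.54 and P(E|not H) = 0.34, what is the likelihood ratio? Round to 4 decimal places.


Likelihood ratio = P(E|H) / P(E|not H)
= 0.54 / 0.34
= 1.5882

1.5882


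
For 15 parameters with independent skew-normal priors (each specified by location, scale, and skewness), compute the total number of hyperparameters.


A skew-normal prior has 3 hyperparameters per parameter.
Total = 15 * 3 = 45

45


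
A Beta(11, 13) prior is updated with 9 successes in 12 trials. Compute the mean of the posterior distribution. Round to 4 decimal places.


After update: Beta(20, 16)
Mean = 20 / (20 + 16) = 20 / 36
= 0.5556

0.5556


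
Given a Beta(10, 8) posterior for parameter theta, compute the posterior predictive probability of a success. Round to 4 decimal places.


For a Beta-Bernoulli model, the predictive probability is the mean:
P(success) = 10/(10+8) = 10/18 = 0.5556

0.5556


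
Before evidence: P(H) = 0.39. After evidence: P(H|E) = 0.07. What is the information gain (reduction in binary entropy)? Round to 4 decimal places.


Prior entropy = 0.9648
Posterior entropy = 0.3659
Information gain = 0.9648 - 0.3659 = 0.5989

0.5989


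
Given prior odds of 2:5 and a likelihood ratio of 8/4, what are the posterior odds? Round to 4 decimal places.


Posterior odds = prior odds * LR
Prior odds = 2/5 = 0.4
LR = 8/4 = 2.0
Posterior odds = 0.4 * 2.0 = 0.8

0.8


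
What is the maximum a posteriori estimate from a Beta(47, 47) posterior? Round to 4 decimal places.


The MAP estimate equals the mode of the distribution.
Mode of Beta(a,b) = (a-1)/(a+b-2)
= 46/92
= 0.5

0.5


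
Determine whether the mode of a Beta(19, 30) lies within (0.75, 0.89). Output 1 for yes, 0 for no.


First find the mode: (a-1)/(a+b-2) = 0.383
Is 0.383 in (0.75, 0.89)? 0

0


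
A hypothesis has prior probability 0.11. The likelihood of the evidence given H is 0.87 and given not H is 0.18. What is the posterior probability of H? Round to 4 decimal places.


Using Bayes' theorem:
P(E) = 0.11 * 0.87 + 0.89 * 0.18
P(E) = 0.2559
P(H|E) = (0.11 * 0.87) / 0.2559 = 0.374

0.374


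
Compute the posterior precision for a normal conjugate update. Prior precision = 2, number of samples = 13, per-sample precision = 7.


tau_post = tau_0 + n * tau
= 2 + 13 * 7 = 93

93


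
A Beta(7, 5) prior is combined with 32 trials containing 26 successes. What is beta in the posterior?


In conjugate updating:
beta_posterior = beta_prior + (n - k)
= 5 + (32 - 26)
= 5 + 6 = 11

11


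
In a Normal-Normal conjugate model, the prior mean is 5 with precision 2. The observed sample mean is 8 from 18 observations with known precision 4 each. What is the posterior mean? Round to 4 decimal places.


Posterior precision = tau0 + n*tau = 2 + 18*4 = 74
Posterior mean = (tau0*mu0 + n*tau*xbar) / posterior_precision
= (2*5 + 18*4*8) / 74
= 586 / 74 = 7.9189

7.9189


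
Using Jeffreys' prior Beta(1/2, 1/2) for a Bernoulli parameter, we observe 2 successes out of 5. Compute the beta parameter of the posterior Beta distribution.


Conjugate update: Beta(0.5 + k, 0.5 + n - k).
k = 2, n - k = 3
Posterior beta = 0.5 + (n - k) = 0.5 + 3 = 3.5

3.5


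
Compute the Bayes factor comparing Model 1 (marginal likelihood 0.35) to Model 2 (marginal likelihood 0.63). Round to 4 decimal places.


BF12 = marginal likelihood of M1 / marginal likelihood of M2
= 0.35/0.63
= 0.5556

0.5556


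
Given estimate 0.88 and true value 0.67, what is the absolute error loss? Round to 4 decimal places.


Absolute error = |estimate - true|
= |0.21| = 0.21

0.21


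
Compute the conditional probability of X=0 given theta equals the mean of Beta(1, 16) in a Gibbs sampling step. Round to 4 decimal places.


Mean of Beta(1, 16) = 0.0588
P(X=0 | theta=0.0588) = 0.9412

0.9412


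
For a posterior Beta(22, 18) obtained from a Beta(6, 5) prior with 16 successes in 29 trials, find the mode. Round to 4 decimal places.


Mode = (alpha - 1) / (alpha + beta - 2)
= 21 / 38
= 0.5526

0.5526


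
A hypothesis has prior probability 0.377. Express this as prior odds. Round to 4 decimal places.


Odds = P(H) / P(not H) = 0.377 / 0.623
= 0.6051

0.6051


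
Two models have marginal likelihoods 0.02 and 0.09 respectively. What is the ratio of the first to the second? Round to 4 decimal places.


Evidence ratio = 0.02 / 0.09
= 0.2222

0.2222


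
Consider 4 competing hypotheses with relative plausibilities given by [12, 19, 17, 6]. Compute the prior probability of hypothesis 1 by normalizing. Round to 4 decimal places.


Sum of weights = 12 + 19 + 17 + 6 = 54
Normalized prior for H1 = 12 / 54
= 0.2222

0.2222


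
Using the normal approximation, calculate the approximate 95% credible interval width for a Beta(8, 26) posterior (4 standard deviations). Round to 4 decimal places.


Var(Beta) = 8*26/(34^2 * 35) = 0.0051
SD = 0.0717
Width ~ 4*SD = 0.2868

0.2868


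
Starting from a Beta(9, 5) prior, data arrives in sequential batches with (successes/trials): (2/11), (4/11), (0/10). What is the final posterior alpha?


In sequential Bayesian updating, we sum all successes.
Total successes = 6
Final alpha = 9 + 6 = 15

15


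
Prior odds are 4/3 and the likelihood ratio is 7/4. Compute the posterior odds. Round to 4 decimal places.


Posterior odds = prior odds * likelihood ratio
= (4/3) * (7/4)
= 28 / 12
= 2.3333

2.3333


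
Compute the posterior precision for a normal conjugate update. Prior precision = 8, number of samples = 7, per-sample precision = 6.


tau_post = tau_0 + n * tau
= 8 + 7 * 6 = 50

50


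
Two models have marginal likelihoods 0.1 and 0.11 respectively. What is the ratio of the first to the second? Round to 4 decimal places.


Evidence ratio = 0.1 / 0.11
= 0.9091

0.9091


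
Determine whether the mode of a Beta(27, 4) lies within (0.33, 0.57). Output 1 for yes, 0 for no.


First find the mode: (a-1)/(a+b-2) = 0.8966
Is 0.8966 in (0.33, 0.57)? 0

0


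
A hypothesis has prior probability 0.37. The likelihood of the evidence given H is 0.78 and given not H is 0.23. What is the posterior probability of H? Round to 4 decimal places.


Using Bayes' theorem:
P(E) = 0.37 * 0.78 + 0.63 * 0.23
P(E) = 0.4335
P(H|E) = (0.37 * 0.78) / 0.4335 = 0.6657

0.6657


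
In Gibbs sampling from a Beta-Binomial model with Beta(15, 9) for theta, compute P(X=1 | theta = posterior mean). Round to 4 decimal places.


Posterior mean = alpha/(alpha+beta) = 15/24 = 0.625
P(X=1|theta=mean) = theta = 0.625

0.625


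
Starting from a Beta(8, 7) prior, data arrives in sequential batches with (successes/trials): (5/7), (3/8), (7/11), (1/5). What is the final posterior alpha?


In sequential Bayesian updating, we sum all successes.
Total successes = 16
Final alpha = 8 + 16 = 24

24


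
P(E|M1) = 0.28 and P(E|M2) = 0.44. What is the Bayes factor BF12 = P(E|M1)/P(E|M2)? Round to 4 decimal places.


Bayes factor BF12 = P(E|M1) / P(E|M2)
= 0.28 / 0.44
= 0.6364

0.6364


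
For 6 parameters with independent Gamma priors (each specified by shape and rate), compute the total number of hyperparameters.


A Gamma prior has 2 hyperparameters per parameter.
Total = 6 * 2 = 12

12


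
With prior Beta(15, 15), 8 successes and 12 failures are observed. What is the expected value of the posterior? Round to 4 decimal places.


Posterior = Beta(23, 27)
E[theta] = alpha/(alpha+beta)
= 23/50 = 0.46

0.46


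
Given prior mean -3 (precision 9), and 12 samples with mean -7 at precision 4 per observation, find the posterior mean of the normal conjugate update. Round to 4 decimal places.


The posterior mean is a precision-weighted average of prior and data.
Post. prec. = 9 + 48 = 57
Post. mean = (-27 + -336)/57 = -363/57 = -6.3684

-6.3684


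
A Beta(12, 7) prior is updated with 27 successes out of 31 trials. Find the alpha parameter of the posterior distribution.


In the Beta-Binomial conjugate update:
alpha_post = alpha_prior + successes
= 12 + 27
= 39

39


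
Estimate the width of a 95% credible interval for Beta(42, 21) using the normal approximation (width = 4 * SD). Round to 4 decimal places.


For Beta(a,b): Var = ab/((a+b)^2(a+b+1))
Var = 0.0035, SD = 0.0589
Approximate 95% CI width = 4 * 0.0589 = 0.2357

0.2357


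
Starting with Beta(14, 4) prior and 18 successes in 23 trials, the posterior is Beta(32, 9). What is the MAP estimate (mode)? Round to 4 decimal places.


The mode of Beta(a, b) when a > 1 and b > 1 is (a-1)/(a+b-2)
= (32 - 1) / (32 + 9 - 2)
= 31 / 39
= 0.7949

0.7949


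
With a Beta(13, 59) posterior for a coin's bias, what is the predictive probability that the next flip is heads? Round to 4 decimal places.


The predictive probability equals the posterior mean.
P(next = heads) = alpha / (alpha + beta)
= 13 / 72 = 0.1806

0.1806


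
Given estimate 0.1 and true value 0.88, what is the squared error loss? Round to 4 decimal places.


Squared error = (estimate - true)^2
Difference = -0.78
Loss = -0.78^2 = 0.6084

0.6084


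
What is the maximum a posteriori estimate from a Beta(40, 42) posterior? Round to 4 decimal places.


The MAP estimate equals the mode of the distribution.
Mode of Beta(a,b) = (a-1)/(a+b-2)
= 39/80
= 0.4875

0.4875


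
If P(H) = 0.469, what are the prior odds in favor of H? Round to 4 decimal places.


Prior odds = P(H) / (1 - P(H))
= 0.469 / 0.531
= 0.8832

0.8832


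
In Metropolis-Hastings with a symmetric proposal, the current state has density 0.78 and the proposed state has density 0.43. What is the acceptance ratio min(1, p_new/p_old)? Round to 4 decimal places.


Ratio = p_new / p_old = 0.43 / 0.78 = 0.5513
Acceptance = min(1, 0.5513) = 0.5513

0.5513


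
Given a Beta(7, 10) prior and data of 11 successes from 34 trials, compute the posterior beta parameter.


Number of failures = 34 - 11 = 23
Posterior beta = 10 + 23 = 33

33


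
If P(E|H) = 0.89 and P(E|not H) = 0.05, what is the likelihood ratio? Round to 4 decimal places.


Likelihood ratio = P(E|H) / P(E|not H)
= 0.89 / 0.05
= 17.8

17.8


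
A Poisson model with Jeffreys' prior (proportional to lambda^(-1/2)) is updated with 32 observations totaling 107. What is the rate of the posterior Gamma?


Posterior = Gamma(0.5 + S, n)
= Gamma(0.5 + 107, 32)
Posterior rate = 0 + n = 32

32.0


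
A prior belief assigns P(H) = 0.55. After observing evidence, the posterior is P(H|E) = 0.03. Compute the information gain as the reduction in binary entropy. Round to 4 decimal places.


H(prior) = -0.55*log2(0.55) - 0.45*log2(0.45)
= 0.9928
H(post) = -0.03*log2(0.03) - 0.97*log2(0.97)
= 0.1944
IG = 0.9928 - 0.1944 = 0.7984

0.7984


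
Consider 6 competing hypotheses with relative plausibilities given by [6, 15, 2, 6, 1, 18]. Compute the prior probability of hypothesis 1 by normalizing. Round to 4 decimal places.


Sum of weights = 6 + 15 + 2 + 6 + 1 + 18 = 48
Normalized prior for H1 = 6 / 48
= 0.125

0.125


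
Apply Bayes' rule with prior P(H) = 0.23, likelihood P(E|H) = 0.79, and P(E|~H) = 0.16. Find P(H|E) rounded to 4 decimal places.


Step 1: Compute marginal P(E) = P(E|H)P(H) + P(E|~H)P(~H)
= 0.79*0.23 + 0.16*0.77 = 0.3049
Step 2: P(H|E) = P(E|H)P(H)/P(E) = 0.1817/0.3049
= 0.5959

0.5959


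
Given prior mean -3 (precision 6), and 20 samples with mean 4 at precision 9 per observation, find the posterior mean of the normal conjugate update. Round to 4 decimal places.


The posterior mean is a precision-weighted average of prior and data.
Post. prec. = 6 + 180 = 186
Post. mean = (-18 + 720)/186 = 702/186 = 3.7742

3.7742


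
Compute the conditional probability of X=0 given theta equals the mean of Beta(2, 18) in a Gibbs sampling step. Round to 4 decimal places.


Mean of Beta(2, 18) = 0.1
P(X=0 | theta=0.1) = 0.9

0.9


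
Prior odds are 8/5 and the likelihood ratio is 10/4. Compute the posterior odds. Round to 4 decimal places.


Posterior odds = prior odds * likelihood ratio
= (8/5) * (10/4)
= 80 / 20
= 4.0

4.0


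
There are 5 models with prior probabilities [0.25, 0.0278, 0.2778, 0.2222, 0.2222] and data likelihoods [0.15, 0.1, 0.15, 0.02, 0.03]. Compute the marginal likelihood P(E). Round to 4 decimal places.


P(E) = sum over models of P(M_i) * P(E|M_i)
= 0.25*0.15 + 0.0278*0.1 + 0.2778*0.15 + 0.2222*0.02 + 0.2222*0.03
= 0.0931

0.0931


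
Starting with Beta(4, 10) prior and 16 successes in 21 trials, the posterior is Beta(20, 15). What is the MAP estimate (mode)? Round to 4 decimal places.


The mode of Beta(a, b) when a > 1 and b > 1 is (a-1)/(a+b-2)
= (20 - 1) / (20 + 15 - 2)
= 19 / 33
= 0.5758

0.5758


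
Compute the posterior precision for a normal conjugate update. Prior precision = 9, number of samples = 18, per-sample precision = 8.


tau_post = tau_0 + n * tau
= 9 + 18 * 8 = 153

153


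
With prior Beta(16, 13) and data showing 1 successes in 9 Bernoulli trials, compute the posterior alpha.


Conjugate update: alpha_posterior = alpha_prior + k
= 16 + 1 = 17

17


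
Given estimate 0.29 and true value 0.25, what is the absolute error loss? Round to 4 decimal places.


Absolute error = |estimate - true|
= |0.04| = 0.04

0.04


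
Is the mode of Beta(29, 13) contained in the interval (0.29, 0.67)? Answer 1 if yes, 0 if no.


Mode = (a-1)/(a+b-2) = 28/40 = 0.7
Interval: (0.29, 0.67)
Contains mode? 0

0


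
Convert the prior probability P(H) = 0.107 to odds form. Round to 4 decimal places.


P(not H) = 1 - 0.107 = 0.893
Odds = 0.107 / 0.893 = 0.1198

0.1198


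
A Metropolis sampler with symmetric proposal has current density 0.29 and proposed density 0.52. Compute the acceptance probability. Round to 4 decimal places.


For symmetric proposals, acceptance = min(1, pi(x*)/pi(x))
= min(1, 0.52/0.29)
= min(1, 1.7931) = 1.0

1.0


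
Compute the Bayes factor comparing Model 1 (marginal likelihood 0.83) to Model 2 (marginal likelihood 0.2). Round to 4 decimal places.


BF12 = marginal likelihood of M1 / marginal likelihood of M2
= 0.83/0.2
= 4.15

4.15


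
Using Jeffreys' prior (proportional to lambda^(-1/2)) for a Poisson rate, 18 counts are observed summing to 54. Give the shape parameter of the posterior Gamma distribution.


Conjugate update: Gamma(prior_shape + S, prior_rate + n).
Prior shape = 0.5, prior rate = 0.
Posterior shape = 0.5 + S = 0.5 + 54 = 54.5

54.5


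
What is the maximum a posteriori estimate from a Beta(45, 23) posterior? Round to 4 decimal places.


The MAP estimate equals the mode of the distribution.
Mode of Beta(a,b) = (a-1)/(a+b-2)
= 44/66
= 0.6667

0.6667


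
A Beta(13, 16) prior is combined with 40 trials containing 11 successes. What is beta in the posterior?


In conjugate updating:
beta_posterior = beta_prior + (n - k)
= 16 + (40 - 11)
= 16 + 29 = 45

45


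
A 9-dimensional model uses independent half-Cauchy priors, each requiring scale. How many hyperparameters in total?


Per parameter: 1 (scale).
Total = 9 * 1 = 9

9


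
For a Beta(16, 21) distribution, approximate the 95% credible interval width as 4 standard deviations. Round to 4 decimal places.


Variance of Beta(a,b) = ab / ((a+b)^2 * (a+b+1))
= 16*21 / ((37)^2 * 38)
= 0.0065
SD = sqrt(0.0065) = 0.0804
Width = 4 * SD = 0.3215

0.3215


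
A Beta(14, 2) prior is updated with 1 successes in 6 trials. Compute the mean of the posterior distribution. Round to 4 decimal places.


After update: Beta(15, 7)
Mean = 15 / (15 + 7) = 15 / 22
= 0.6818

0.6818


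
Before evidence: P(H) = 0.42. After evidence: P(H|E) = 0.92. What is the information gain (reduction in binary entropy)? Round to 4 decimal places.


Prior entropy = 0.9815
Posterior entropy = 0.4022
Information gain = 0.9815 - 0.4022 = 0.5793

0.5793


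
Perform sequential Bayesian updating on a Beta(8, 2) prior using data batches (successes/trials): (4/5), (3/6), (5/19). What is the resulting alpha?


Accumulate successes: 12
Posterior alpha = prior alpha + sum of successes
= 8 + 12 = 20

20


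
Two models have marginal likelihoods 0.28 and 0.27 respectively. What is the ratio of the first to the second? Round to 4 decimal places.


Evidence ratio = 0.28 / 0.27
= 1.037

1.037


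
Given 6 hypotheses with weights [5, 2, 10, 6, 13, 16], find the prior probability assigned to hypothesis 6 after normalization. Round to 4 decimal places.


To normalize, divide each weight by the sum of all weights.
Sum = 52
Prior(H6) = 16/52 = 0.3077

0.3077


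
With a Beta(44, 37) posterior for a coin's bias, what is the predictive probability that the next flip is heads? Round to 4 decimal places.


The predictive probability equals the posterior mean.
P(next = heads) = alpha / (alpha + beta)
= 44 / 81 = 0.5432

0.5432


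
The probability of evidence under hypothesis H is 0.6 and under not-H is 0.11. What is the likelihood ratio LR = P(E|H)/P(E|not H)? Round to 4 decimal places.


LR = 0.6 / 0.11
= 5.4545

5.4545


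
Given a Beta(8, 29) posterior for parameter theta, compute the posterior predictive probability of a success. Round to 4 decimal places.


For a Beta-Bernoulli model, the predictive probability is the mean:
P(success) = 8/(8+29) = 8/37 = 0.2162

0.2162


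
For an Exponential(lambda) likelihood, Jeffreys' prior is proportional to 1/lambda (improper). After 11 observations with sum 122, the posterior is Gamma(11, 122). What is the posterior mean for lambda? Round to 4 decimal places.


Posterior = Gamma(n, sum_x) = Gamma(11, 122)
Posterior mean = shape/rate = 11/122
= 0.0902

0.0902


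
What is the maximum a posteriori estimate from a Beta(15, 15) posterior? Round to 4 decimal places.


The MAP estimate equals the mode of the distribution.
Mode of Beta(a,b) = (a-1)/(a+b-2)
= 14/28
= 0.5

0.5


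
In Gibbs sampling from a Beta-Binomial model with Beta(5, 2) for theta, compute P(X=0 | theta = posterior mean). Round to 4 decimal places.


Posterior mean = alpha/(alpha+beta) = 5/7 = 0.7143
P(X=0|theta=mean) = 1 - theta = 0.2857

0.2857


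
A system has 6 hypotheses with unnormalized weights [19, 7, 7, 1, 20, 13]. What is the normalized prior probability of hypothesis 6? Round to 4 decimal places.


The normalized prior is the weight divided by the total.
Total weight = 67
P(H6) = 13 / 67 = 0.194

0.194


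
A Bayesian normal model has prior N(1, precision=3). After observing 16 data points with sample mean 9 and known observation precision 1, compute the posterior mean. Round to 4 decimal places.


Posterior mean = (prior_precision * prior_mean + n * data_precision * data_mean) / (prior_precision + n * data_precision)
Numerator = 3*1 + 16*1*9 = 147
Denominator = 3 + 16*1 = 19
Posterior mean = 7.7368

7.7368
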